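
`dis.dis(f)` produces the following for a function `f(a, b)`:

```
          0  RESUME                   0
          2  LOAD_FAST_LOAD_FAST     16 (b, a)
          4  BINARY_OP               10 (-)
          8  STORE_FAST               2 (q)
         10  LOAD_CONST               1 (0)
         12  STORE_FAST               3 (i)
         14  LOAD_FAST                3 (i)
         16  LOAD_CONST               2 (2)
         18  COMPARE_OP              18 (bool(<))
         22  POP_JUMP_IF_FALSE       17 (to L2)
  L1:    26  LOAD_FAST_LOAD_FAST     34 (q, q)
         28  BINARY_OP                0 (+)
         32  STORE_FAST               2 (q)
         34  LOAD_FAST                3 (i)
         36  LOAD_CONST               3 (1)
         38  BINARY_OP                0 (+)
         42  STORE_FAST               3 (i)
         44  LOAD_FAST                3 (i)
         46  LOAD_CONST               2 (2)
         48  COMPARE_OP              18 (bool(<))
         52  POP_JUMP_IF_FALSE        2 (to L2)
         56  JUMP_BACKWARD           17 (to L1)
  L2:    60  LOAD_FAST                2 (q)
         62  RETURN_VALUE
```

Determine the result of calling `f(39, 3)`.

LOAD_FAST_LOAD_FAST b,a → push 3,39. Stack: [3, 39]
BINARY_OP - → 3 - 39 = -36. Stack: [-36]
STORE_FAST q → q=-36. Stack: []
LOAD_CONST → push 0. Stack: [0]
STORE_FAST i → i=0. Stack: []
LOAD_FAST i → push 0. Stack: [0]
LOAD_CONST → push 2. Stack: [0, 2]
COMPARE_OP bool(<) → 0 vs 2 = True. Stack: [True]
POP_JUMP_IF_FALSE → pop True; no jump. Stack: []
LOAD_FAST_LOAD_FAST q,q → push -36,-36. Stack: [-36, -36]
BINARY_OP + → -36 + -36 = -72. Stack: [-72]
STORE_FAST q → q=-72. Stack: []
LOAD_FAST i → push 0. Stack: [0]
LOAD_CONST → push 1. Stack: [0, 1]
BINARY_OP + → 0 + 1 = 1. Stack: [1]
STORE_FAST i → i=1. Stack: []
LOAD_FAST i → push 1. Stack: [1]
LOAD_CONST → push 2. Stack: [1, 2]
COMPARE_OP bool(<) → 1 vs 2 = True. Stack: [True]
POP_JUMP_IF_FALSE → pop True; no jump. Stack: []
LOAD_FAST_LOAD_FAST q,q → push -72,-72. Stack: [-72, -72]
BINARY_OP + → -72 + -72 = -144. Stack: [-144]
STORE_FAST q → q=-144. Stack: []
LOAD_FAST i → push 1. Stack: [1]
LOAD_CONST → push 1. Stack: [1, 1]
BINARY_OP + → 1 + 1 = 2. Stack: [2]
STORE_FAST i → i=2. Stack: []
LOAD_FAST i → push 2. Stack: [2]
LOAD_CONST → push 2. Stack: [2, 2]
COMPARE_OP bool(<) → 2 vs 2 = False. Stack: [False]
POP_JUMP_IF_FALSE → pop False; jump. Stack: []
LOAD_FAST q → push -144. Stack: [-144]
RETURN_VALUE → return -144.

-144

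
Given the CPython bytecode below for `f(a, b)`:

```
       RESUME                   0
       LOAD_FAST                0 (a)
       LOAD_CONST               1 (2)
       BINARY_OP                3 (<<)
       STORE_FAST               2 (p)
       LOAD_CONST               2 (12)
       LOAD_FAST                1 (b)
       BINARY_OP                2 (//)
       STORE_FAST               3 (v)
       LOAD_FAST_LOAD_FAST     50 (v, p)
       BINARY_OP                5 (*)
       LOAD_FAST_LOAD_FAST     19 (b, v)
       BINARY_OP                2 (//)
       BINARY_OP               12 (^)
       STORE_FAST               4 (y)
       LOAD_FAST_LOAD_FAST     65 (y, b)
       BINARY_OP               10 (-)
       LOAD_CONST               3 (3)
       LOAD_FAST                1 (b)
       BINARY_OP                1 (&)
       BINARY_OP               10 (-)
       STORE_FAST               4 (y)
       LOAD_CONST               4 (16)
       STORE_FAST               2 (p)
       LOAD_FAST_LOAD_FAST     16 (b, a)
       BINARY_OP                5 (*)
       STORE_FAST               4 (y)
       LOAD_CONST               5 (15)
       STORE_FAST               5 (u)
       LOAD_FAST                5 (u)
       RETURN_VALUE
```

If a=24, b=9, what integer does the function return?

LOAD_FAST a → push 24. Stack: [24]
LOAD_CONST → push 2. Stack: [24, 2]
BINARY_OP << → 24 << 2 = 96. Stack: [96]
STORE_FAST p → p=96. Stack: []
LOAD_CONST → push 12. Stack: [12]
LOAD_FAST b → push 9. Stack: [12, 9]
BINARY_OP // → 12 // 9 = 1. Stack: [1]
STORE_FAST v → v=1. Stack: []
LOAD_FAST_LOAD_FAST v,p → push 1,96. Stack: [1, 96]
BINARY_OP * → 1 * 96 = 96. Stack: [96]
LOAD_FAST_LOAD_FAST b,v → push 9,1. Stack: [96, 9, 1]
BINARY_OP // → 9 // 1 = 9. Stack: [96, 9]
BINARY_OP ^ → 96 ^ 9 = 105. Stack: [105]
STORE_FAST y → y=105. Stack: []
LOAD_FAST_LOAD_FAST y,b → push 105,9. Stack: [105, 9]
BINARY_OP - → 105 - 9 = 96. Stack: [96]
LOAD_CONST → push 3. Stack: [96, 3]
LOAD_FAST b → push 9. Stack: [96, 3, 9]
BINARY_OP & → 3 & 9 = 1. Stack: [96, 1]
BINARY_OP - → 96 - 1 = 95. Stack: [95]
STORE_FAST y → y=95. Stack: []
LOAD_CONST → push 16. Stack: [16]
STORE_FAST p → p=16. Stack: []
LOAD_FAST_LOAD_FAST b,a → push 9,24. Stack: [9, 24]
BINARY_OP * → 9 * 24 = 216. Stack: [216]
STORE_FAST y → y=216. Stack: []
LOAD_CONST → push 15. Stack: [15]
STORE_FAST u → u=15. Stack: []
LOAD_FAST u → push 15. Stack: [15]
RETURN_VALUE → return 15.

15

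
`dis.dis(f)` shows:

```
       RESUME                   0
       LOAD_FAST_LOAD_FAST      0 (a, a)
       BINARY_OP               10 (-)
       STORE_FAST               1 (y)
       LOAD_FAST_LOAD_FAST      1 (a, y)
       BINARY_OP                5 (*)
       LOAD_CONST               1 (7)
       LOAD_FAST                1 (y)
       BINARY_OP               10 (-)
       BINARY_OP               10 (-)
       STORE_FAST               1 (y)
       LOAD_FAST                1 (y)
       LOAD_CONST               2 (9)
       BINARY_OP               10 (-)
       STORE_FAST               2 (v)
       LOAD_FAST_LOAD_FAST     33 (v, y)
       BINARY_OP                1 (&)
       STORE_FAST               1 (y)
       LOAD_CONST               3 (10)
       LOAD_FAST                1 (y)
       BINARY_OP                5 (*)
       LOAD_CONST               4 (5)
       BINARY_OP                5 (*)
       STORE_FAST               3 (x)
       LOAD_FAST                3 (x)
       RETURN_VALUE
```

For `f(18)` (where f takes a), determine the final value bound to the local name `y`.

LOAD_FAST_LOAD_FAST a,a → push 18,18. Stack: [18, 18]
BINARY_OP - → 18 - 18 = 0. Stack: [0]
STORE_FAST y → y=0. Stack: []
LOAD_FAST_LOAD_FAST a,y → push 18,0. Stack: [18, 0]
BINARY_OP * → 18 * 0 = 0. Stack: [0]
LOAD_CONST → push 7. Stack: [0, 7]
LOAD_FAST y → push 0. Stack: [0, 7, 0]
BINARY_OP - → 7 - 0 = 7. Stack: [0, 7]
BINARY_OP - → 0 - 7 = -7. Stack: [-7]
STORE_FAST y → y=-7. Stack: []
LOAD_FAST y → push -7. Stack: [-7]
LOAD_CONST → push 9. Stack: [-7, 9]
BINARY_OP - → -7 - 9 = -16. Stack: [-16]
STORE_FAST v → v=-16. Stack: []
LOAD_FAST_LOAD_FAST v,y → push -16,-7. Stack: [-16, -7]
BINARY_OP & → -16 & -7 = -16. Stack: [-16]
STORE_FAST y → y=-16. Stack: []
LOAD_CONST → push 10. Stack: [10]
LOAD_FAST y → push -16. Stack: [10, -16]
BINARY_OP * → 10 * -16 = -160. Stack: [-160]
LOAD_CONST → push 5. Stack: [-160, 5]
BINARY_OP * → -160 * 5 = -800. Stack: [-800]
STORE_FAST x → x=-800. Stack: []
LOAD_FAST x → push -800. Stack: [-800]
RETURN_VALUE → return -800.

-16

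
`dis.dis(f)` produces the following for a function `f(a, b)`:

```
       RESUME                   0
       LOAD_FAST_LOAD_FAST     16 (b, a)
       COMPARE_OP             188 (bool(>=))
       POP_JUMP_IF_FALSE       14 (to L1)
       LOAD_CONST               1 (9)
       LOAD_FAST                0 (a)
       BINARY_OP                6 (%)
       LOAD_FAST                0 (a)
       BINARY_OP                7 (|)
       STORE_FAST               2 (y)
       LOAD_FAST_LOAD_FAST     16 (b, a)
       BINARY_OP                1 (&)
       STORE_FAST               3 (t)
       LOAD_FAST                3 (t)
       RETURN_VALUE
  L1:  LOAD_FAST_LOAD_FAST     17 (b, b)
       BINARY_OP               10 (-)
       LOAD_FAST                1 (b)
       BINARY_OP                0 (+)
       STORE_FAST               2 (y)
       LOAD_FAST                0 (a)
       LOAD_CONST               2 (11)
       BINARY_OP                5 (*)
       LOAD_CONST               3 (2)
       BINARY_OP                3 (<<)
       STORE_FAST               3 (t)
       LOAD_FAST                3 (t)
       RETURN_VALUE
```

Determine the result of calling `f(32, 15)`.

1408

LOAD_FAST_LOAD_FAST b,a → push 15,32. Stack: [15, 32]
COMPARE_OP bool(>=) → 15 vs 32 = False. Stack: [False]
POP_JUMP_IF_FALSE → pop False; jump. Stack: []
LOAD_FAST_LOAD_FAST b,b → push 15,15. Stack: [15, 15]
BINARY_OP - → 15 - 15 = 0. Stack: [0]
LOAD_FAST b → push 15. Stack: [0, 15]
BINARY_OP + → 0 + 15 = 15. Stack: [15]
STORE_FAST y → y=15. Stack: []
LOAD_FAST a → push 32. Stack: [32]
LOAD_CONST → push 11. Stack: [32, 11]
BINARY_OP * → 32 * 11 = 352. Stack: [352]
LOAD_CONST → push 2. Stack: [352, 2]
BINARY_OP << → 352 << 2 = 1408. Stack: [1408]
STORE_FAST t → t=1408. Stack: []
LOAD_FAST t → push 1408. Stack: [1408]
RETURN_VALUE → return 1408.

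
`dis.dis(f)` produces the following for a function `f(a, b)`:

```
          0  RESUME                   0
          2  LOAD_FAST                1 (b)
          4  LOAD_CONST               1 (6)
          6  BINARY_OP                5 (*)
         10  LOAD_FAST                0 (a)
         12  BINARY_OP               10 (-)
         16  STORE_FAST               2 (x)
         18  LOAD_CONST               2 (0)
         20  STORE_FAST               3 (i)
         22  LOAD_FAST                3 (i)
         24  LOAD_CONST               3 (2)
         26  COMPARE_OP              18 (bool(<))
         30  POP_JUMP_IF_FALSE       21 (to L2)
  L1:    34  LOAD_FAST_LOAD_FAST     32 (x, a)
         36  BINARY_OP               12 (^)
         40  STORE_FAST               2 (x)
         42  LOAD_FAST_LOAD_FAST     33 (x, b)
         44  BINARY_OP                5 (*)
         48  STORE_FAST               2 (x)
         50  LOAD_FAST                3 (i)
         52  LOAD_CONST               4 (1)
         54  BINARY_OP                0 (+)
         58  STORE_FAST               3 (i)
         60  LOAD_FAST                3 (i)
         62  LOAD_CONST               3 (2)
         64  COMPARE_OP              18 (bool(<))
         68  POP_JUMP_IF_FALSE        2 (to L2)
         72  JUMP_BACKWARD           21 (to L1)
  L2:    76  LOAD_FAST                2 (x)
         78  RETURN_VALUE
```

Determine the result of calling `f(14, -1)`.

LOAD_FAST b → push -1. Stack: [-1]
LOAD_CONST → push 6. Stack: [-1, 6]
BINARY_OP * → -1 * 6 = -6. Stack: [-6]
LOAD_FAST a → push 14. Stack: [-6, 14]
BINARY_OP - → -6 - 14 = -20. Stack: [-20]
STORE_FAST x → x=-20. Stack: []
LOAD_CONST → push 0. Stack: [0]
STORE_FAST i → i=0. Stack: []
LOAD_FAST i → push 0. Stack: [0]
LOAD_CONST → push 2. Stack: [0, 2]
COMPARE_OP bool(<) → 0 vs 2 = True. Stack: [True]
POP_JUMP_IF_FALSE → pop True; no jump. Stack: []
LOAD_FAST_LOAD_FAST x,a → push -20,14. Stack: [-20, 14]
BINARY_OP ^ → -20 ^ 14 = -30. Stack: [-30]
STORE_FAST x → x=-30. Stack: []
LOAD_FAST_LOAD_FAST x,b → push -30,-1. Stack: [-30, -1]
BINARY_OP * → -30 * -1 = 30. Stack: [30]
STORE_FAST x → x=30. Stack: []
LOAD_FAST i → push 0. Stack: [0]
LOAD_CONST → push 1. Stack: [0, 1]
BINARY_OP + → 0 + 1 = 1. Stack: [1]
STORE_FAST i → i=1. Stack: []
LOAD_FAST i → push 1. Stack: [1]
LOAD_CONST → push 2. Stack: [1, 2]
COMPARE_OP bool(<) → 1 vs 2 = True. Stack: [True]
POP_JUMP_IF_FALSE → pop True; no jump. Stack: []
LOAD_FAST_LOAD_FAST x,a → push 30,14. Stack: [30, 14]
BINARY_OP ^ → 30 ^ 14 = 16. Stack: [16]
STORE_FAST x → x=16. Stack: []
LOAD_FAST_LOAD_FAST x,b → push 16,-1. Stack: [16, -1]
BINARY_OP * → 16 * -1 = -16. Stack: [-16]
STORE_FAST x → x=-16. Stack: []
LOAD_FAST i → push 1. Stack: [1]
LOAD_CONST → push 1. Stack: [1, 1]
BINARY_OP + → 1 + 1 = 2. Stack: [2]
STORE_FAST i → i=2. Stack: []
LOAD_FAST i → push 2. Stack: [2]
LOAD_CONST → push 2. Stack: [2, 2]
COMPARE_OP bool(<) → 2 vs 2 = False. Stack: [False]
POP_JUMP_IF_FALSE → pop False; jump. Stack: []
LOAD_FAST x → push -16. Stack: [-16]
RETURN_VALUE → return -16.

-16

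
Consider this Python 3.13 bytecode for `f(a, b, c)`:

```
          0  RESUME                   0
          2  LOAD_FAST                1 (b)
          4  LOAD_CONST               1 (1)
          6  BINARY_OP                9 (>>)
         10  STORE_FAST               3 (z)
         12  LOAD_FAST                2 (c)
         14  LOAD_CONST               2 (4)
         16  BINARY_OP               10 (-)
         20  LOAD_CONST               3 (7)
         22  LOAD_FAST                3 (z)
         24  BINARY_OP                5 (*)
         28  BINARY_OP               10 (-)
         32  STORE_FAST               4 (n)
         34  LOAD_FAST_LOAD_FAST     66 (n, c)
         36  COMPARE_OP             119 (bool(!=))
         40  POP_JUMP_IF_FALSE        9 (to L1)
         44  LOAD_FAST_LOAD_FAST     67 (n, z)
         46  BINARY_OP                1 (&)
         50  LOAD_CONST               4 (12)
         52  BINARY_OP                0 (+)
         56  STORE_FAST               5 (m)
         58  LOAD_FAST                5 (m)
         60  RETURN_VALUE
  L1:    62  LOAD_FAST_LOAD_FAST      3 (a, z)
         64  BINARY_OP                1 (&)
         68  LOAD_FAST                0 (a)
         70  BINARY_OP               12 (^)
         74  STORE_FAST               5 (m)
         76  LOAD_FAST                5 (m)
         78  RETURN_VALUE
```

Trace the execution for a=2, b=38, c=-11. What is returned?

LOAD_FAST b → push 38. Stack: [38]
LOAD_CONST → push 1. Stack: [38, 1]
BINARY_OP >> → 38 >> 1 = 19. Stack: [19]
STORE_FAST z → z=19. Stack: []
LOAD_FAST c → push -11. Stack: [-11]
LOAD_CONST → push 4. Stack: [-11, 4]
BINARY_OP - → -11 - 4 = -15. Stack: [-15]
LOAD_CONST → push 7. Stack: [-15, 7]
LOAD_FAST z → push 19. Stack: [-15, 7, 19]
BINARY_OP * → 7 * 19 = 133. Stack: [-15, 133]
BINARY_OP - → -15 - 133 = -148. Stack: [-148]
STORE_FAST n → n=-148. Stack: []
LOAD_FAST_LOAD_FAST n,c → push -148,-11. Stack: [-148, -11]
COMPARE_OP bool(!=) → -148 vs -11 = True. Stack: [True]
POP_JUMP_IF_FALSE → pop True; no jump. Stack: []
LOAD_FAST_LOAD_FAST n,z → push -148,19. Stack: [-148, 19]
BINARY_OP & → -148 & 19 = 0. Stack: [0]
LOAD_CONST → push 12. Stack: [0, 12]
BINARY_OP + → 0 + 12 = 12. Stack: [12]
STORE_FAST m → m=12. Stack: []
LOAD_FAST m → push 12. Stack: [12]
RETURN_VALUE → return 12.

12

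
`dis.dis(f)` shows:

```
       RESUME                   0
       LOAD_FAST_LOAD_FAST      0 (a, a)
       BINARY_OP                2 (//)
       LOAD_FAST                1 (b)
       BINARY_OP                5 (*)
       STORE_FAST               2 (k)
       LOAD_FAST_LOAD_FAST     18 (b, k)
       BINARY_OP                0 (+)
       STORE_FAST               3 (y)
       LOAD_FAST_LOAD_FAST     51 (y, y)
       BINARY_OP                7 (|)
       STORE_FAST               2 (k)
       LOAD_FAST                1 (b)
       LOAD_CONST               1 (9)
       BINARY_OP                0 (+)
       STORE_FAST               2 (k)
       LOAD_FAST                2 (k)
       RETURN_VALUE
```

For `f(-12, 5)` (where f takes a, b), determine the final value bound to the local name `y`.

10

LOAD_FAST_LOAD_FAST a,a → push -12,-12. Stack: [-12, -12]
BINARY_OP // → -12 // -12 = 1. Stack: [1]
LOAD_FAST b → push 5. Stack: [1, 5]
BINARY_OP * → 1 * 5 = 5. Stack: [5]
STORE_FAST k → k=5. Stack: []
LOAD_FAST_LOAD_FAST b,k → push 5,5. Stack: [5, 5]
BINARY_OP + → 5 + 5 = 10. Stack: [10]
STORE_FAST y → y=10. Stack: []
LOAD_FAST_LOAD_FAST y,y → push 10,10. Stack: [10, 10]
BINARY_OP | → 10 | 10 = 10. Stack: [10]
STORE_FAST k → k=10. Stack: []
LOAD_FAST b → push 5. Stack: [5]
LOAD_CONST → push 9. Stack: [5, 9]
BINARY_OP + → 5 + 9 = 14. Stack: [14]
STORE_FAST k → k=14. Stack: []
LOAD_FAST k → push 14. Stack: [14]
RETURN_VALUE → return 14.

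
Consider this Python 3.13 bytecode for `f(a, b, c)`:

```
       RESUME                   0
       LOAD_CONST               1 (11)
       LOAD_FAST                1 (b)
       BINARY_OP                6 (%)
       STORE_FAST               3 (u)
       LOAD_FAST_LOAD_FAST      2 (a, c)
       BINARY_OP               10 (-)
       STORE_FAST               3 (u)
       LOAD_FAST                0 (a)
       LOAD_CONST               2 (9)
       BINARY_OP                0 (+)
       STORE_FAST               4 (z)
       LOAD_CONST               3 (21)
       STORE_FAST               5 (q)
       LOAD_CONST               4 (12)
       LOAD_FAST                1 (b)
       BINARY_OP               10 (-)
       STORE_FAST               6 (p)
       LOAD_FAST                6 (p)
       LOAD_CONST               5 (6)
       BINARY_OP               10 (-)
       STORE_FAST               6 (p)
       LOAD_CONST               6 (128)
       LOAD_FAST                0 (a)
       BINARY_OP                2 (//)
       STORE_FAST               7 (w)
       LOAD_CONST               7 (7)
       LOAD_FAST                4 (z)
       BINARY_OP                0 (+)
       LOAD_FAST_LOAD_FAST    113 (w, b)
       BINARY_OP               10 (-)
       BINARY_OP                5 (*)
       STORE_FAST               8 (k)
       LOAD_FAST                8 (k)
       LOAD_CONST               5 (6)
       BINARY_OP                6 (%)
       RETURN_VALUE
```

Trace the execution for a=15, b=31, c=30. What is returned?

1

LOAD_CONST → push 11. Stack: [11]
LOAD_FAST b → push 31. Stack: [11, 31]
BINARY_OP % → 11 % 31 = 11. Stack: [11]
STORE_FAST u → u=11. Stack: []
LOAD_FAST_LOAD_FAST a,c → push 15,30. Stack: [15, 30]
BINARY_OP - → 15 - 30 = -15. Stack: [-15]
STORE_FAST u → u=-15. Stack: []
LOAD_FAST a → push 15. Stack: [15]
LOAD_CONST → push 9. Stack: [15, 9]
BINARY_OP + → 15 + 9 = 24. Stack: [24]
STORE_FAST z → z=24. Stack: []
LOAD_CONST → push 21. Stack: [21]
STORE_FAST q → q=21. Stack: []
LOAD_CONST → push 12. Stack: [12]
LOAD_FAST b → push 31. Stack: [12, 31]
BINARY_OP - → 12 - 31 = -19. Stack: [-19]
STORE_FAST p → p=-19. Stack: []
LOAD_FAST p → push -19. Stack: [-19]
LOAD_CONST → push 6. Stack: [-19, 6]
BINARY_OP - → -19 - 6 = -25. Stack: [-25]
STORE_FAST p → p=-25. Stack: []
LOAD_CONST → push 128. Stack: [128]
LOAD_FAST a → push 15. Stack: [128, 15]
BINARY_OP // → 128 // 15 = 8. Stack: [8]
STORE_FAST w → w=8. Stack: []
LOAD_CONST → push 7. Stack: [7]
LOAD_FAST z → push 24. Stack: [7, 24]
BINARY_OP + → 7 + 24 = 31. Stack: [31]
LOAD_FAST_LOAD_FAST w,b → push 8,31. Stack: [31, 8, 31]
BINARY_OP - → 8 - 31 = -23. Stack: [31, -23]
BINARY_OP * → 31 * -23 = -713. Stack: [-713]
STORE_FAST k → k=-713. Stack: []
LOAD_FAST k → push -713. Stack: [-713]
LOAD_CONST → push 6. Stack: [-713, 6]
BINARY_OP % → -713 % 6 = 1. Stack: [1]
RETURN_VALUE → return 1.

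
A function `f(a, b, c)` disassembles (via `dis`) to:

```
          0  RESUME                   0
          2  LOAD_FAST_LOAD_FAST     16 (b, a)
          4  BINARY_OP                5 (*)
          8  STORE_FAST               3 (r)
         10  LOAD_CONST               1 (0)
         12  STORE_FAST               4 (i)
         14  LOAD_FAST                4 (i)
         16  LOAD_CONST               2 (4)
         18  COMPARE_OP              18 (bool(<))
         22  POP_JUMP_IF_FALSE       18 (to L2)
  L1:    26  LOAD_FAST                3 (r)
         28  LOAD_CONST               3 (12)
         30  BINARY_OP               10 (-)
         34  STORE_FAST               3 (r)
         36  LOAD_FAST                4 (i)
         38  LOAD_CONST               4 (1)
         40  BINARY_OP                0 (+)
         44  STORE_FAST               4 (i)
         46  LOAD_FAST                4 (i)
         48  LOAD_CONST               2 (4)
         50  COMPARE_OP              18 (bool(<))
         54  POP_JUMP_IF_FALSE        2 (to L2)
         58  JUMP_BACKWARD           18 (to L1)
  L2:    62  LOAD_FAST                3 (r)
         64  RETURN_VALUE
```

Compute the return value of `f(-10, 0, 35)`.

LOAD_FAST_LOAD_FAST b,a → push 0,-10. Stack: [0, -10]
BINARY_OP * → 0 * -10 = 0. Stack: [0]
STORE_FAST r → r=0. Stack: []
LOAD_CONST → push 0. Stack: [0]
STORE_FAST i → i=0. Stack: []
LOAD_FAST i → push 0. Stack: [0]
LOAD_CONST → push 4. Stack: [0, 4]
COMPARE_OP bool(<) → 0 vs 4 = True. Stack: [True]
POP_JUMP_IF_FALSE → pop True; no jump. Stack: []
LOAD_FAST r → push 0. Stack: [0]
LOAD_CONST → push 12. Stack: [0, 12]
BINARY_OP - → 0 - 12 = -12. Stack: [-12]
STORE_FAST r → r=-12. Stack: []
LOAD_FAST i → push 0. Stack: [0]
LOAD_CONST → push 1. Stack: [0, 1]
BINARY_OP + → 0 + 1 = 1. Stack: [1]
STORE_FAST i → i=1. Stack: []
LOAD_FAST i → push 1. Stack: [1]
LOAD_CONST → push 4. Stack: [1, 4]
COMPARE_OP bool(<) → 1 vs 4 = True. Stack: [True]
POP_JUMP_IF_FALSE → pop True; no jump. Stack: []
LOAD_FAST r → push -12. Stack: [-12]
LOAD_CONST → push 12. Stack: [-12, 12]
BINARY_OP - → -12 - 12 = -24. Stack: [-24]
STORE_FAST r → r=-24. Stack: []
LOAD_FAST i → push 1. Stack: [1]
LOAD_CONST → push 1. Stack: [1, 1]
BINARY_OP + → 1 + 1 = 2. Stack: [2]
STORE_FAST i → i=2. Stack: []
LOAD_FAST i → push 2. Stack: [2]
LOAD_CONST → push 4. Stack: [2, 4]
COMPARE_OP bool(<) → 2 vs 4 = True. Stack: [True]
POP_JUMP_IF_FALSE → pop True; no jump. Stack: []
LOAD_FAST r → push -24. Stack: [-24]
LOAD_CONST → push 12. Stack: [-24, 12]
BINARY_OP - → -24 - 12 = -36. Stack: [-36]
STORE_FAST r → r=-36. Stack: []
LOAD_FAST i → push 2. Stack: [2]
LOAD_CONST → push 1. Stack: [2, 1]
BINARY_OP + → 2 + 1 = 3. Stack: [3]
STORE_FAST i → i=3. Stack: []
LOAD_FAST i → push 3. Stack: [3]
LOAD_CONST → push 4. Stack: [3, 4]
COMPARE_OP bool(<) → 3 vs 4 = True. Stack: [True]
POP_JUMP_IF_FALSE → pop True; no jump. Stack: []
LOAD_FAST r → push -36. Stack: [-36]
LOAD_CONST → push 12. Stack: [-36, 12]
BINARY_OP - → -36 - 12 = -48. Stack: [-48]
STORE_FAST r → r=-48. Stack: []
LOAD_FAST i → push 3. Stack: [3]
LOAD_CONST → push 1. Stack: [3, 1]
BINARY_OP + → 3 + 1 = 4. Stack: [4]
STORE_FAST i → i=4. Stack: []
LOAD_FAST i → push 4. Stack: [4]
LOAD_CONST → push 4. Stack: [4, 4]
COMPARE_OP bool(<) → 4 vs 4 = False. Stack: [False]
POP_JUMP_IF_FALSE → pop False; jump. Stack: []
LOAD_FAST r → push -48. Stack: [-48]
RETURN_VALUE → return -48.

-48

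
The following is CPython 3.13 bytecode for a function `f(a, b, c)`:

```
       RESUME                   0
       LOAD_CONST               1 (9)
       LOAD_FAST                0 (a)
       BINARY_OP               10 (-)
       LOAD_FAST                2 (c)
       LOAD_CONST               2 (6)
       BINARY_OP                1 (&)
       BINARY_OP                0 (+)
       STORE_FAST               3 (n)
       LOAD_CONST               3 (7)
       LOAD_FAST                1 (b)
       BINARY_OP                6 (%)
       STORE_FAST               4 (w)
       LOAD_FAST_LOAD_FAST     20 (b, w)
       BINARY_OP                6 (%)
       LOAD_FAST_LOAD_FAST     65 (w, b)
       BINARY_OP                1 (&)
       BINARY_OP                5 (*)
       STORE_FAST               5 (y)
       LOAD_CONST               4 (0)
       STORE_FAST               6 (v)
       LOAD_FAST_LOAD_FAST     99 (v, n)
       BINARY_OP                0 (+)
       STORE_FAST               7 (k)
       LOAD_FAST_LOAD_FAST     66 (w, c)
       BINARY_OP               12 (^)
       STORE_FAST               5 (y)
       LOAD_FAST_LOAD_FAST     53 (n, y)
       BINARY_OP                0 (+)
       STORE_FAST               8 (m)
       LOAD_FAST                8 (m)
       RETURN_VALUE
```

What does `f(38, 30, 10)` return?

LOAD_CONST → push 9. Stack: [9]
LOAD_FAST a → push 38. Stack: [9, 38]
BINARY_OP - → 9 - 38 = -29. Stack: [-29]
LOAD_FAST c → push 10. Stack: [-29, 10]
LOAD_CONST → push 6. Stack: [-29, 10, 6]
BINARY_OP & → 10 & 6 = 2. Stack: [-29, 2]
BINARY_OP + → -29 + 2 = -27. Stack: [-27]
STORE_FAST n → n=-27. Stack: []
LOAD_CONST → push 7. Stack: [7]
LOAD_FAST b → push 30. Stack: [7, 30]
BINARY_OP % → 7 % 30 = 7. Stack: [7]
STORE_FAST w → w=7. Stack: []
LOAD_FAST_LOAD_FAST b,w → push 30,7. Stack: [30, 7]
BINARY_OP % → 30 % 7 = 2. Stack: [2]
LOAD_FAST_LOAD_FAST w,b → push 7,30. Stack: [2, 7, 30]
BINARY_OP & → 7 & 30 = 6. Stack: [2, 6]
BINARY_OP * → 2 * 6 = 12. Stack: [12]
STORE_FAST y → y=12. Stack: []
LOAD_CONST → push 0. Stack: [0]
STORE_FAST v → v=0. Stack: []
LOAD_FAST_LOAD_FAST v,n → push 0,-27. Stack: [0, -27]
BINARY_OP + → 0 + -27 = -27. Stack: [-27]
STORE_FAST k → k=-27. Stack: []
LOAD_FAST_LOAD_FAST w,c → push 7,10. Stack: [7, 10]
BINARY_OP ^ → 7 ^ 10 = 13. Stack: [13]
STORE_FAST y → y=13. Stack: []
LOAD_FAST_LOAD_FAST n,y → push -27,13. Stack: [-27, 13]
BINARY_OP + → -27 + 13 = -14. Stack: [-14]
STORE_FAST m → m=-14. Stack: []
LOAD_FAST m → push -14. Stack: [-14]
RETURN_VALUE → return -14.

-14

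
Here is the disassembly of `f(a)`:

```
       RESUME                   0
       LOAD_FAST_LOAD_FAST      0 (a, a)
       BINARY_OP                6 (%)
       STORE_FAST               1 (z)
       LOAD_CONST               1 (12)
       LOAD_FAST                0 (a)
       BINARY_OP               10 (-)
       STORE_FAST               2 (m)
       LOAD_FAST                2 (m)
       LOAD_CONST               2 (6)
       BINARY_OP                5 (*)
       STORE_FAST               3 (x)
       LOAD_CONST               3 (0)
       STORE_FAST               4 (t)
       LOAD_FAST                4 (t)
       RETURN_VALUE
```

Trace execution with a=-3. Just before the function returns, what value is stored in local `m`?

LOAD_FAST_LOAD_FAST a,a → push -3,-3. Stack: [-3, -3]
BINARY_OP % → -3 % -3 = 0. Stack: [0]
STORE_FAST z → z=0. Stack: []
LOAD_CONST → push 12. Stack: [12]
LOAD_FAST a → push -3. Stack: [12, -3]
BINARY_OP - → 12 - -3 = 15. Stack: [15]
STORE_FAST m → m=15. Stack: []
LOAD_FAST m → push 15. Stack: [15]
LOAD_CONST → push 6. Stack: [15, 6]
BINARY_OP * → 15 * 6 = 90. Stack: [90]
STORE_FAST x → x=90. Stack: []
LOAD_CONST → push 0. Stack: [0]
STORE_FAST t → t=0. Stack: []
LOAD_FAST t → push 0. Stack: [0]
RETURN_VALUE → return 0.

15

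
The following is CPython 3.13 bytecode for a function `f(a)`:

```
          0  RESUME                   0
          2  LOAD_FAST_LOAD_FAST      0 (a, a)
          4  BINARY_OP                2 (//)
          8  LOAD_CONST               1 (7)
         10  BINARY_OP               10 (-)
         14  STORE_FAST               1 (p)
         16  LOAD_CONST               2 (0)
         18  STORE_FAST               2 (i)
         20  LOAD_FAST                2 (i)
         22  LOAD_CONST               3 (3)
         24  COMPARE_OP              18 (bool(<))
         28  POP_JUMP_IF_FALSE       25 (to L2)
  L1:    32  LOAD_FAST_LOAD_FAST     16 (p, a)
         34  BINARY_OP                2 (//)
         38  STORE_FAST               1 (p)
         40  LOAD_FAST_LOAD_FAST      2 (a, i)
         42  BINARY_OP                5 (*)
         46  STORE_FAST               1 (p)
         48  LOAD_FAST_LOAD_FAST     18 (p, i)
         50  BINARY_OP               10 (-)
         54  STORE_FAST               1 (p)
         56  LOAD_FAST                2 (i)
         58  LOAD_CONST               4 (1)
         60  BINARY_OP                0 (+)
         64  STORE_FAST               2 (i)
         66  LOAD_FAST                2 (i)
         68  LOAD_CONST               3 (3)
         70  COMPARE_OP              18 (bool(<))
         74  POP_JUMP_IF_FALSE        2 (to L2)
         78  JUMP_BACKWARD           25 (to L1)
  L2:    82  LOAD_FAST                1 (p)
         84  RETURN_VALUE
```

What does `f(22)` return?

LOAD_FAST_LOAD_FAST a,a → push 22,22. Stack: [22, 22]
BINARY_OP // → 22 // 22 = 1. Stack: [1]
LOAD_CONST → push 7. Stack: [1, 7]
BINARY_OP - → 1 - 7 = -6. Stack: [-6]
STORE_FAST p → p=-6. Stack: []
LOAD_CONST → push 0. Stack: [0]
STORE_FAST i → i=0. Stack: []
LOAD_FAST i → push 0. Stack: [0]
LOAD_CONST → push 3. Stack: [0, 3]
COMPARE_OP bool(<) → 0 vs 3 = True. Stack: [True]
POP_JUMP_IF_FALSE → pop True; no jump. Stack: []
LOAD_FAST_LOAD_FAST p,a → push -6,22. Stack: [-6, 22]
BINARY_OP // → -6 // 22 = -1. Stack: [-1]
STORE_FAST p → p=-1. Stack: []
LOAD_FAST_LOAD_FAST a,i → push 22,0. Stack: [22, 0]
BINARY_OP * → 22 * 0 = 0. Stack: [0]
STORE_FAST p → p=0. Stack: []
LOAD_FAST_LOAD_FAST p,i → push 0,0. Stack: [0, 0]
BINARY_OP - → 0 - 0 = 0. Stack: [0]
STORE_FAST p → p=0. Stack: []
LOAD_FAST i → push 0. Stack: [0]
LOAD_CONST → push 1. Stack: [0, 1]
BINARY_OP + → 0 + 1 = 1. Stack: [1]
STORE_FAST i → i=1. Stack: []
LOAD_FAST i → push 1. Stack: [1]
LOAD_CONST → push 3. Stack: [1, 3]
COMPARE_OP bool(<) → 1 vs 3 = True. Stack: [True]
POP_JUMP_IF_FALSE → pop True; no jump. Stack: []
LOAD_FAST_LOAD_FAST p,a → push 0,22. Stack: [0, 22]
BINARY_OP // → 0 // 22 = 0. Stack: [0]
STORE_FAST p → p=0. Stack: []
LOAD_FAST_LOAD_FAST a,i → push 22,1. Stack: [22, 1]
BINARY_OP * → 22 * 1 = 22. Stack: [22]
STORE_FAST p → p=22. Stack: []
LOAD_FAST_LOAD_FAST p,i → push 22,1. Stack: [22, 1]
BINARY_OP - → 22 - 1 = 21. Stack: [21]
STORE_FAST p → p=21. Stack: []
LOAD_FAST i → push 1. Stack: [1]
LOAD_CONST → push 1. Stack: [1, 1]
BINARY_OP + → 1 + 1 = 2. Stack: [2]
STORE_FAST i → i=2. Stack: []
LOAD_FAST i → push 2. Stack: [2]
LOAD_CONST → push 3. Stack: [2, 3]
COMPARE_OP bool(<) → 2 vs 3 = True. Stack: [True]
POP_JUMP_IF_FALSE → pop True; no jump. Stack: []
LOAD_FAST_LOAD_FAST p,a → push 21,22. Stack: [21, 22]
BINARY_OP // → 21 // 22 = 0. Stack: [0]
STORE_FAST p → p=0. Stack: []
LOAD_FAST_LOAD_FAST a,i → push 22,2. Stack: [22, 2]
BINARY_OP * → 22 * 2 = 44. Stack: [44]
STORE_FAST p → p=44. Stack: []
LOAD_FAST_LOAD_FAST p,i → push 44,2. Stack: [44, 2]
BINARY_OP - → 44 - 2 = 42. Stack: [42]
STORE_FAST p → p=42. Stack: []
LOAD_FAST i → push 2. Stack: [2]
LOAD_CONST → push 1. Stack: [2, 1]
BINARY_OP + → 2 + 1 = 3. Stack: [3]
STORE_FAST i → i=3. Stack: []
LOAD_FAST i → push 3. Stack: [3]
LOAD_CONST → push 3. Stack: [3, 3]
COMPARE_OP bool(<) → 3 vs 3 = False. Stack: [False]
POP_JUMP_IF_FALSE → pop False; jump. Stack: []
LOAD_FAST p → push 42. Stack: [42]
RETURN_VALUE → return 42.

42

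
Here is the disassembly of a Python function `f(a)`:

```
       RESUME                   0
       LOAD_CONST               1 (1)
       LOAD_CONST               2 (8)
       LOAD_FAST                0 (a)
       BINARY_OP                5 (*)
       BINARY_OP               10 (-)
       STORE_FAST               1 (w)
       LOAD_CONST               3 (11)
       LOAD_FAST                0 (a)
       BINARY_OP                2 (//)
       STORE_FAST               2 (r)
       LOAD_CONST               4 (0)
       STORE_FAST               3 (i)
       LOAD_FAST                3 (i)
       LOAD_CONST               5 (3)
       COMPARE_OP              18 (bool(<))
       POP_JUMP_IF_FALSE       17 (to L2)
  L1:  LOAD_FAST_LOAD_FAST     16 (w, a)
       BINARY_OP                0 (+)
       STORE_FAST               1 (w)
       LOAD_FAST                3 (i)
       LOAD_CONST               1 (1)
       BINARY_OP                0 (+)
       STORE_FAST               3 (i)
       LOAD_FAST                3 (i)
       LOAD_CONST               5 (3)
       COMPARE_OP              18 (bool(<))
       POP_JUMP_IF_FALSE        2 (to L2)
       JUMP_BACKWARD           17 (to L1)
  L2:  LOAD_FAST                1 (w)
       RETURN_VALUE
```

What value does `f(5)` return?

LOAD_CONST → push 1. Stack: [1]
LOAD_CONST → push 8. Stack: [1, 8]
LOAD_FAST a → push 5. Stack: [1, 8, 5]
BINARY_OP * → 8 * 5 = 40. Stack: [1, 40]
BINARY_OP - → 1 - 40 = -39. Stack: [-39]
STORE_FAST w → w=-39. Stack: []
LOAD_CONST → push 11. Stack: [11]
LOAD_FAST a → push 5. Stack: [11, 5]
BINARY_OP // → 11 // 5 = 2. Stack: [2]
STORE_FAST r → r=2. Stack: []
LOAD_CONST → push 0. Stack: [0]
STORE_FAST i → i=0. Stack: []
LOAD_FAST i → push 0. Stack: [0]
LOAD_CONST → push 3. Stack: [0, 3]
COMPARE_OP bool(<) → 0 vs 3 = True. Stack: [True]
POP_JUMP_IF_FALSE → pop True; no jump. Stack: []
LOAD_FAST_LOAD_FAST w,a → push -39,5. Stack: [-39, 5]
BINARY_OP + → -39 + 5 = -34. Stack: [-34]
STORE_FAST w → w=-34. Stack: []
LOAD_FAST i → push 0. Stack: [0]
LOAD_CONST → push 1. Stack: [0, 1]
BINARY_OP + → 0 + 1 = 1. Stack: [1]
STORE_FAST i → i=1. Stack: []
LOAD_FAST i → push 1. Stack: [1]
LOAD_CONST → push 3. Stack: [1, 3]
COMPARE_OP bool(<) → 1 vs 3 = True. Stack: [True]
POP_JUMP_IF_FALSE → pop True; no jump. Stack: []
LOAD_FAST_LOAD_FAST w,a → push -34,5. Stack: [-34, 5]
BINARY_OP + → -34 + 5 = -29. Stack: [-29]
STORE_FAST w → w=-29. Stack: []
LOAD_FAST i → push 1. Stack: [1]
LOAD_CONST → push 1. Stack: [1, 1]
BINARY_OP + → 1 + 1 = 2. Stack: [2]
STORE_FAST i → i=2. Stack: []
LOAD_FAST i → push 2. Stack: [2]
LOAD_CONST → push 3. Stack: [2, 3]
COMPARE_OP bool(<) → 2 vs 3 = True. Stack: [True]
POP_JUMP_IF_FALSE → pop True; no jump. Stack: []
LOAD_FAST_LOAD_FAST w,a → push -29,5. Stack: [-29, 5]
BINARY_OP + → -29 + 5 = -24. Stack: [-24]
STORE_FAST w → w=-24. Stack: []
LOAD_FAST i → push 2. Stack: [2]
LOAD_CONST → push 1. Stack: [2, 1]
BINARY_OP + → 2 + 1 = 3. Stack: [3]
STORE_FAST i → i=3. Stack: []
LOAD_FAST i → push 3. Stack: [3]
LOAD_CONST → push 3. Stack: [3, 3]
COMPARE_OP bool(<) → 3 vs 3 = False. Stack: [False]
POP_JUMP_IF_FALSE → pop False; jump. Stack: []
LOAD_FAST w → push -24. Stack: [-24]
RETURN_VALUE → return -24.

-24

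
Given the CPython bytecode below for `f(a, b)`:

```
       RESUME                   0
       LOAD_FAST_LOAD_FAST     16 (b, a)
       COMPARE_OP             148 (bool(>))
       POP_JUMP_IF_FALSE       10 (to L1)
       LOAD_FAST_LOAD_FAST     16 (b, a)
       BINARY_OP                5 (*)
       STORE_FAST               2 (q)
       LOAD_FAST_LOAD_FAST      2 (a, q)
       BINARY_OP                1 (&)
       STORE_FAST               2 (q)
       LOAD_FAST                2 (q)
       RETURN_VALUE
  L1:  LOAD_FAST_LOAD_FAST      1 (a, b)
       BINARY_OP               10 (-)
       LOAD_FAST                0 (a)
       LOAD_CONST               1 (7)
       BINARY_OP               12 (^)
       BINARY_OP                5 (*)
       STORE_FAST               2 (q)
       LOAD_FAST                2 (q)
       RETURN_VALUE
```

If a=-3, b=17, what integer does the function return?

-51

LOAD_FAST_LOAD_FAST b,a → push 17,-3. Stack: [17, -3]
COMPARE_OP bool(>) → 17 vs -3 = True. Stack: [True]
POP_JUMP_IF_FALSE → pop True; no jump. Stack: []
LOAD_FAST_LOAD_FAST b,a → push 17,-3. Stack: [17, -3]
BINARY_OP * → 17 * -3 = -51. Stack: [-51]
STORE_FAST q → q=-51. Stack: []
LOAD_FAST_LOAD_FAST a,q → push -3,-51. Stack: [-3, -51]
BINARY_OP & → -3 & -51 = -51. Stack: [-51]
STORE_FAST q → q=-51. Stack: []
LOAD_FAST q → push -51. Stack: [-51]
RETURN_VALUE → return -51.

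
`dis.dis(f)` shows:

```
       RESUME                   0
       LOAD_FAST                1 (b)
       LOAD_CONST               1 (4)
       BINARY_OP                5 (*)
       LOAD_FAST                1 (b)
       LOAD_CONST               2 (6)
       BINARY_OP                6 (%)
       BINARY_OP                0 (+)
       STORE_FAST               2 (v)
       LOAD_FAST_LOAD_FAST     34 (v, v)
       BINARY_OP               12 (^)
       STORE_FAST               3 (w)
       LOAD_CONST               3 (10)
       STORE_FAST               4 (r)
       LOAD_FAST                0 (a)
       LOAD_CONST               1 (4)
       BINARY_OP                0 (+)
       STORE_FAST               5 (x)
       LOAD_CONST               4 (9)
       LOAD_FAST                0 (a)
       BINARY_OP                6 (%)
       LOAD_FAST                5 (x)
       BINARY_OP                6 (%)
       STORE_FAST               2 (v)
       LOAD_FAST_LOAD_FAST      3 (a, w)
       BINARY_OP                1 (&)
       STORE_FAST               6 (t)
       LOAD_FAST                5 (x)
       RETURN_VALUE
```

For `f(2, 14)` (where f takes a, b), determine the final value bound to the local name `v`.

1

LOAD_FAST b → push 14. Stack: [14]
LOAD_CONST → push 4. Stack: [14, 4]
BINARY_OP * → 14 * 4 = 56. Stack: [56]
LOAD_FAST b → push 14. Stack: [56, 14]
LOAD_CONST → push 6. Stack: [56, 14, 6]
BINARY_OP % → 14 % 6 = 2. Stack: [56, 2]
BINARY_OP + → 56 + 2 = 58. Stack: [58]
STORE_FAST v → v=58. Stack: []
LOAD_FAST_LOAD_FAST v,v → push 58,58. Stack: [58, 58]
BINARY_OP ^ → 58 ^ 58 = 0. Stack: [0]
STORE_FAST w → w=0. Stack: []
LOAD_CONST → push 10. Stack: [10]
STORE_FAST r → r=10. Stack: []
LOAD_FAST a → push 2. Stack: [2]
LOAD_CONST → push 4. Stack: [2, 4]
BINARY_OP + → 2 + 4 = 6. Stack: [6]
STORE_FAST x → x=6. Stack: []
LOAD_CONST → push 9. Stack: [9]
LOAD_FAST a → push 2. Stack: [9, 2]
BINARY_OP % → 9 % 2 = 1. Stack: [1]
LOAD_FAST x → push 6. Stack: [1, 6]
BINARY_OP % → 1 % 6 = 1. Stack: [1]
STORE_FAST v → v=1. Stack: []
LOAD_FAST_LOAD_FAST a,w → push 2,0. Stack: [2, 0]
BINARY_OP & → 2 & 0 = 0. Stack: [0]
STORE_FAST t → t=0. Stack: []
LOAD_FAST x → push 6. Stack: [6]
RETURN_VALUE → return 6.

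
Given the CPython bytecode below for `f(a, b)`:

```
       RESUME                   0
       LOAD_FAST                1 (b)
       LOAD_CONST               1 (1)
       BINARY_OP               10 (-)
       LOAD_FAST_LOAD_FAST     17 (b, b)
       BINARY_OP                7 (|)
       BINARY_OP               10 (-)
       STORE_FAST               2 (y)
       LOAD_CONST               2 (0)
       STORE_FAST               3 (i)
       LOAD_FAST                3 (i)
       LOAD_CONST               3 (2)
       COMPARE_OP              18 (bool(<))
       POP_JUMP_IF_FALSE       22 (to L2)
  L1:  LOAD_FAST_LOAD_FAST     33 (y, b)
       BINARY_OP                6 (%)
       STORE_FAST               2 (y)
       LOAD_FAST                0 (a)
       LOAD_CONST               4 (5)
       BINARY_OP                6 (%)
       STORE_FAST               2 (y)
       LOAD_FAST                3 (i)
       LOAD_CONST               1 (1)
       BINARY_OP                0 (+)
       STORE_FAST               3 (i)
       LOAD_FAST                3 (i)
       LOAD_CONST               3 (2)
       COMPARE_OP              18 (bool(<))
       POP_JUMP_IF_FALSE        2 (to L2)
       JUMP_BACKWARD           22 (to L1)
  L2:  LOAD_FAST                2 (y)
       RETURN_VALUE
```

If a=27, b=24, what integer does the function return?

LOAD_FAST b → push 24. Stack: [24]
LOAD_CONST → push 1. Stack: [24, 1]
BINARY_OP - → 24 - 1 = 23. Stack: [23]
LOAD_FAST_LOAD_FAST b,b → push 24,24. Stack: [23, 24, 24]
BINARY_OP | → 24 | 24 = 24. Stack: [23, 24]
BINARY_OP - → 23 - 24 = -1. Stack: [-1]
STORE_FAST y → y=-1. Stack: []
LOAD_CONST → push 0. Stack: [0]
STORE_FAST i → i=0. Stack: []
LOAD_FAST i → push 0. Stack: [0]
LOAD_CONST → push 2. Stack: [0, 2]
COMPARE_OP bool(<) → 0 vs 2 = True. Stack: [True]
POP_JUMP_IF_FALSE → pop True; no jump. Stack: []
LOAD_FAST_LOAD_FAST y,b → push -1,24. Stack: [-1, 24]
BINARY_OP % → -1 % 24 = 23. Stack: [23]
STORE_FAST y → y=23. Stack: []
LOAD_FAST a → push 27. Stack: [27]
LOAD_CONST → push 5. Stack: [27, 5]
BINARY_OP % → 27 % 5 = 2. Stack: [2]
STORE_FAST y → y=2. Stack: []
LOAD_FAST i → push 0. Stack: [0]
LOAD_CONST → push 1. Stack: [0, 1]
BINARY_OP + → 0 + 1 = 1. Stack: [1]
STORE_FAST i → i=1. Stack: []
LOAD_FAST i → push 1. Stack: [1]
LOAD_CONST → push 2. Stack: [1, 2]
COMPARE_OP bool(<) → 1 vs 2 = True. Stack: [True]
POP_JUMP_IF_FALSE → pop True; no jump. Stack: []
LOAD_FAST_LOAD_FAST y,b → push 2,24. Stack: [2, 24]
BINARY_OP % → 2 % 24 = 2. Stack: [2]
STORE_FAST y → y=2. Stack: []
LOAD_FAST a → push 27. Stack: [27]
LOAD_CONST → push 5. Stack: [27, 5]
BINARY_OP % → 27 % 5 = 2. Stack: [2]
STORE_FAST y → y=2. Stack: []
LOAD_FAST i → push 1. Stack: [1]
LOAD_CONST → push 1. Stack: [1, 1]
BINARY_OP + → 1 + 1 = 2. Stack: [2]
STORE_FAST i → i=2. Stack: []
LOAD_FAST i → push 2. Stack: [2]
LOAD_CONST → push 2. Stack: [2, 2]
COMPARE_OP bool(<) → 2 vs 2 = False. Stack: [False]
POP_JUMP_IF_FALSE → pop False; jump. Stack: []
LOAD_FAST y → push 2. Stack: [2]
RETURN_VALUE → return 2.

2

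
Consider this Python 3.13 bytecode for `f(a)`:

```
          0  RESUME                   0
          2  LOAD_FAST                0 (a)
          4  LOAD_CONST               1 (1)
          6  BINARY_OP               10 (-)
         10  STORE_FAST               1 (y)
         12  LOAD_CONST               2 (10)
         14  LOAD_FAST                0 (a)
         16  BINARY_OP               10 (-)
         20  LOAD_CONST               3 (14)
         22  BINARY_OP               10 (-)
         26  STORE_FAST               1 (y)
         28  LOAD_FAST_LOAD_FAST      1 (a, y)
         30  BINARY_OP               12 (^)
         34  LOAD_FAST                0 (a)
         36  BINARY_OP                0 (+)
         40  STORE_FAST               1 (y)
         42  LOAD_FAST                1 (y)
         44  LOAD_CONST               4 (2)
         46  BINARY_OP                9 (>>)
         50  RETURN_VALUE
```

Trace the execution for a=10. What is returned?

0

LOAD_FAST a → push 10. Stack: [10]
LOAD_CONST → push 1. Stack: [10, 1]
BINARY_OP - → 10 - 1 = 9. Stack: [9]
STORE_FAST y → y=9. Stack: []
LOAD_CONST → push 10. Stack: [10]
LOAD_FAST a → push 10. Stack: [10, 10]
BINARY_OP - → 10 - 10 = 0. Stack: [0]
LOAD_CONST → push 14. Stack: [0, 14]
BINARY_OP - → 0 - 14 = -14. Stack: [-14]
STORE_FAST y → y=-14. Stack: []
LOAD_FAST_LOAD_FAST a,y → push 10,-14. Stack: [10, -14]
BINARY_OP ^ → 10 ^ -14 = -8. Stack: [-8]
LOAD_FAST a → push 10. Stack: [-8, 10]
BINARY_OP + → -8 + 10 = 2. Stack: [2]
STORE_FAST y → y=2. Stack: []
LOAD_FAST y → push 2. Stack: [2]
LOAD_CONST → push 2. Stack: [2, 2]
BINARY_OP >> → 2 >> 2 = 0. Stack: [0]
RETURN_VALUE → return 0.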